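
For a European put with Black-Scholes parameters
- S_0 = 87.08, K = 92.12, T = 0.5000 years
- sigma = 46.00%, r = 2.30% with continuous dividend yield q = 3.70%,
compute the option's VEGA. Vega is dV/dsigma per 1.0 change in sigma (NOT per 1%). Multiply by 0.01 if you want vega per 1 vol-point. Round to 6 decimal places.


Answer: Vega = 24.102303

Derivation:
d1 = -0.0318654246; d2 = -0.3571345439
phi(d1) = 0.3987397878; exp(-qT) = 0.9816700746; exp(-rT) = 0.9885658722
Vega = S * exp(-qT) * phi(d1) * sqrt(T) = 87.0800 * 0.9816700746 * 0.3987397878 * 0.7071067812 = 24.102303


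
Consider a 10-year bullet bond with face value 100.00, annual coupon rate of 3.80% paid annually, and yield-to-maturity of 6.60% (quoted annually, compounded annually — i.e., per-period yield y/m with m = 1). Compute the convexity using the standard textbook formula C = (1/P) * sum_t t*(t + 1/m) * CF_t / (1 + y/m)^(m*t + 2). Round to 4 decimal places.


Coupon per period c = face * coupon_rate / m = 3.800000
Periods per year m = 1; per-period yield y/m = 0.066000
Number of cashflows N = 10
Cashflows (t years, CF_t, discount factor 1/(1+y/m)^(m*t), PV):
  t = 1.0000: CF_t = 3.800000, DF = 0.938086, PV = 3.564728
  t = 2.0000: CF_t = 3.800000, DF = 0.880006, PV = 3.344022
  t = 3.0000: CF_t = 3.800000, DF = 0.825521, PV = 3.136982
  t = 4.0000: CF_t = 3.800000, DF = 0.774410, PV = 2.942760
  t = 5.0000: CF_t = 3.800000, DF = 0.726464, PV = 2.760562
  t = 6.0000: CF_t = 3.800000, DF = 0.681486, PV = 2.589646
  t = 7.0000: CF_t = 3.800000, DF = 0.639292, PV = 2.429311
  t = 8.0000: CF_t = 3.800000, DF = 0.599711, PV = 2.278904
  t = 9.0000: CF_t = 3.800000, DF = 0.562581, PV = 2.137808
  t = 10.0000: CF_t = 103.800000, DF = 0.527750, PV = 54.780414
Price P = sum_t PV_t = 79.965137
Convexity numerator sum_t t*(t + 1/m) * CF_t / (1+y/m)^(m*t + 2):
  t = 1.0000: term = 6.273963
  t = 2.0000: term = 17.656557
  t = 3.0000: term = 33.126749
  t = 4.0000: term = 51.792916
  t = 5.0000: term = 72.879338
  t = 6.0000: term = 95.713952
  t = 7.0000: term = 119.717264
  t = 8.0000: term = 144.392304
  t = 9.0000: term = 169.315553
  t = 10.0000: term = 5302.779667
Convexity = (1/P) * sum = 6013.648264 / 79.965137 = 75.203376

Answer: Convexity = 75.2034


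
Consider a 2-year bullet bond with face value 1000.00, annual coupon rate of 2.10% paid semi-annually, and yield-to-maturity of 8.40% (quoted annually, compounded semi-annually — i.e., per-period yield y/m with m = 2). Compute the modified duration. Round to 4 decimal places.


Answer: Modified duration = 1.8875

Derivation:
Coupon per period c = face * coupon_rate / m = 10.500000
Periods per year m = 2; per-period yield y/m = 0.042000
Number of cashflows N = 4
Cashflows (t years, CF_t, discount factor 1/(1+y/m)^(m*t), PV):
  t = 0.5000: CF_t = 10.500000, DF = 0.959693, PV = 10.076775
  t = 1.0000: CF_t = 10.500000, DF = 0.921010, PV = 9.670610
  t = 1.5000: CF_t = 10.500000, DF = 0.883887, PV = 9.280816
  t = 2.0000: CF_t = 1010.500000, DF = 0.848260, PV = 857.166998
Price P = sum_t PV_t = 886.195199
First compute Macaulay numerator sum_t t * PV_t:
  t * PV_t at t = 0.5000: 5.038388
  t * PV_t at t = 1.0000: 9.670610
  t * PV_t at t = 1.5000: 13.921223
  t * PV_t at t = 2.0000: 1714.333997
Macaulay duration D = 1742.964218 / 886.195199 = 1.966795
Modified duration = D / (1 + y/m) = 1.966795 / (1 + 0.042000) = 1.887519


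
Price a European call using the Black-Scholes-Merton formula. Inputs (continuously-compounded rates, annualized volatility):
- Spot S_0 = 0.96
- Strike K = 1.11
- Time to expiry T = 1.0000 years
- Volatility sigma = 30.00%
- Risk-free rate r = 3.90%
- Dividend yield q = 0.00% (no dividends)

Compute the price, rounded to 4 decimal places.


d1 = (ln(S/K) + (r - q + 0.5*sigma^2) * T) / (sigma * sqrt(T)) = -0.20394003
d2 = d1 - sigma * sqrt(T) = -0.50394003
exp(-rT) = 0.96175071; exp(-qT) = 1.00000000
C = S_0 * exp(-qT) * N(d1) - K * exp(-rT) * N(d2)
N(d1) = 0.41920018; N(d2) = 0.30715176
C = 0.9600 * 1.00000000 * 0.41920018 - 1.1100 * 0.96175071 * 0.30715176 = 0.0745

Answer: Price = 0.0745


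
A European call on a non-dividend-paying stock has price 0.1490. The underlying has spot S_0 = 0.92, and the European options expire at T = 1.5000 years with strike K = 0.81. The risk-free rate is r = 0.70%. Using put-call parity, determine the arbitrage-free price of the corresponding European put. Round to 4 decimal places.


Answer: Put price = 0.0305

Derivation:
Put-call parity: C - P = S_0 * exp(-qT) - K * exp(-rT).
S_0 * exp(-qT) = 0.9200 * 1.00000000 = 0.92000000
K * exp(-rT) = 0.8100 * 0.98955493 = 0.80153950
P = C - S*exp(-qT) + K*exp(-rT)
P = 0.1490 - 0.92000000 + 0.80153950 = 0.0305


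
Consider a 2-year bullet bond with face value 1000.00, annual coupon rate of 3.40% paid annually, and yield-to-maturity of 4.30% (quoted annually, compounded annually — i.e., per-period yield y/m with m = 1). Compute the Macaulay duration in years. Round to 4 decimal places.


Answer: Macaulay duration = 1.9668 years

Derivation:
Coupon per period c = face * coupon_rate / m = 34.000000
Periods per year m = 1; per-period yield y/m = 0.043000
Number of cashflows N = 2
Cashflows (t years, CF_t, discount factor 1/(1+y/m)^(m*t), PV):
  t = 1.0000: CF_t = 34.000000, DF = 0.958773, PV = 32.598274
  t = 2.0000: CF_t = 1034.000000, DF = 0.919245, PV = 950.499564
Price P = sum_t PV_t = 983.097838
Macaulay numerator sum_t t * PV_t:
  t * PV_t at t = 1.0000: 32.598274
  t * PV_t at t = 2.0000: 1900.999128
Macaulay duration D = (sum_t t * PV_t) / P = 1933.597402 / 983.097838 = 1.966841


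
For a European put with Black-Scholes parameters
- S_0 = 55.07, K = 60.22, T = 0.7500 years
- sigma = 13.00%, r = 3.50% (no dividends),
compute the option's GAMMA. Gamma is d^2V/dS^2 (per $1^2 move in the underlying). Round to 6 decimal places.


Answer: Gamma = 0.056653

Derivation:
d1 = -0.5046211873; d2 = -0.6172044898
phi(d1) = 0.3512490354; exp(-qT) = 1.0000000000; exp(-rT) = 0.9740915363
Gamma = exp(-qT) * phi(d1) / (S * sigma * sqrt(T)) = 1.0000000000 * 0.3512490354 / (55.0700 * 0.1300 * 0.8660254038) = 0.056653


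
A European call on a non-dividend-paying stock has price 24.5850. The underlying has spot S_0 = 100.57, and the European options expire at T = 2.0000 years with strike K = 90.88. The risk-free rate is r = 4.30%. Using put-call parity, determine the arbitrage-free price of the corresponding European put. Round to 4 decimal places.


Put-call parity: C - P = S_0 * exp(-qT) - K * exp(-rT).
S_0 * exp(-qT) = 100.5700 * 1.00000000 = 100.57000000
K * exp(-rT) = 90.8800 * 0.91759423 = 83.39096373
P = C - S*exp(-qT) + K*exp(-rT)
P = 24.5850 - 100.57000000 + 83.39096373 = 7.4060

Answer: Put price = 7.4060


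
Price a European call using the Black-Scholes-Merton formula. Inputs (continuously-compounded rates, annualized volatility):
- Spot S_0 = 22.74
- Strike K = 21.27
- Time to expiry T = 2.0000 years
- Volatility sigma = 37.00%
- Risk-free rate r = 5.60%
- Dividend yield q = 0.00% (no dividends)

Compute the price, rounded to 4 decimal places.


Answer: Price = 6.4137

Derivation:
d1 = (ln(S/K) + (r - q + 0.5*sigma^2) * T) / (sigma * sqrt(T)) = 0.60338732
d2 = d1 - sigma * sqrt(T) = 0.08012831
exp(-rT) = 0.89404426; exp(-qT) = 1.00000000
C = S_0 * exp(-qT) * N(d1) - K * exp(-rT) * N(d2)
N(d1) = 0.72687447; N(d2) = 0.53193240
C = 22.7400 * 1.00000000 * 0.72687447 - 21.2700 * 0.89404426 * 0.53193240 = 6.4137


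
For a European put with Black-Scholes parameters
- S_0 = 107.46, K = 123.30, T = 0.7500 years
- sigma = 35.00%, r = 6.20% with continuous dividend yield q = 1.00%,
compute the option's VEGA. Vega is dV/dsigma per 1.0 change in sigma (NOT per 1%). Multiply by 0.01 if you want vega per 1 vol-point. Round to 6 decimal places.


Answer: Vega = 36.299443

Derivation:
d1 = -0.1734169679; d2 = -0.4765258592
phi(d1) = 0.3929883719; exp(-qT) = 0.9925280548; exp(-rT) = 0.9545645606
Vega = S * exp(-qT) * phi(d1) * sqrt(T) = 107.4600 * 0.9925280548 * 0.3929883719 * 0.8660254038 = 36.299443


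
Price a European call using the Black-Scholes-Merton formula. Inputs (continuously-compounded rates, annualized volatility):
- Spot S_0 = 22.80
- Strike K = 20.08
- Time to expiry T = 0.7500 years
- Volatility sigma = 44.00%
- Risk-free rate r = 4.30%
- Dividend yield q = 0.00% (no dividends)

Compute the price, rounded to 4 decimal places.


d1 = (ln(S/K) + (r - q + 0.5*sigma^2) * T) / (sigma * sqrt(T)) = 0.60854356
d2 = d1 - sigma * sqrt(T) = 0.22749238
exp(-rT) = 0.96826449; exp(-qT) = 1.00000000
C = S_0 * exp(-qT) * N(d1) - K * exp(-rT) * N(d2)
N(d1) = 0.72858649; N(d2) = 0.58997955
C = 22.8000 * 1.00000000 * 0.72858649 - 20.0800 * 0.96826449 * 0.58997955 = 5.1409

Answer: Price = 5.1409


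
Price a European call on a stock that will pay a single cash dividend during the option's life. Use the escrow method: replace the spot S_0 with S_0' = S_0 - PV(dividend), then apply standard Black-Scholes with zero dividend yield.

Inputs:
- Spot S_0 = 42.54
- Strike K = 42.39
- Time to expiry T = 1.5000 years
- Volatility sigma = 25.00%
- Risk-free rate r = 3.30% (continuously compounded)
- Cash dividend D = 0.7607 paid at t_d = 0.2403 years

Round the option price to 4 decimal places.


PV(D) = D * exp(-r * t_d) = 0.7607 * 0.99210146 = 0.75469158
S_0' = S_0 - PV(D) = 42.5400 - 0.75469158 = 41.78530842
d1 = (ln(S_0'/K) + (r + sigma^2/2)*T) / (sigma*sqrt(T)) = 0.26783478
d2 = d1 - sigma*sqrt(T) = -0.03835143
exp(-rT) = 0.95170516
N(d1) = 0.60558675; N(d2) = 0.48470374
C = S_0' * N(d1) - K * exp(-rT) * N(d2) = 41.78530842 * 0.60558675 - 42.3900 * 0.95170516 * 0.48470374 = 5.7503

Answer: Price = 5.7503


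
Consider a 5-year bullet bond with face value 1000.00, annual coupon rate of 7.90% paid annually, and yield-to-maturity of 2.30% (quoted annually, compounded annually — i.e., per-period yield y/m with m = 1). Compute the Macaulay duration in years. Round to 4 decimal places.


Answer: Macaulay duration = 4.4015 years

Derivation:
Coupon per period c = face * coupon_rate / m = 79.000000
Periods per year m = 1; per-period yield y/m = 0.023000
Number of cashflows N = 5
Cashflows (t years, CF_t, discount factor 1/(1+y/m)^(m*t), PV):
  t = 1.0000: CF_t = 79.000000, DF = 0.977517, PV = 77.223851
  t = 2.0000: CF_t = 79.000000, DF = 0.955540, PV = 75.487636
  t = 3.0000: CF_t = 79.000000, DF = 0.934056, PV = 73.790455
  t = 4.0000: CF_t = 79.000000, DF = 0.913056, PV = 72.131432
  t = 5.0000: CF_t = 1079.000000, DF = 0.892528, PV = 963.037672
Price P = sum_t PV_t = 1261.671047
Macaulay numerator sum_t t * PV_t:
  t * PV_t at t = 1.0000: 77.223851
  t * PV_t at t = 2.0000: 150.975272
  t * PV_t at t = 3.0000: 221.371366
  t * PV_t at t = 4.0000: 288.525730
  t * PV_t at t = 5.0000: 4815.188360
Macaulay duration D = (sum_t t * PV_t) / P = 5553.284578 / 1261.671047 = 4.401531


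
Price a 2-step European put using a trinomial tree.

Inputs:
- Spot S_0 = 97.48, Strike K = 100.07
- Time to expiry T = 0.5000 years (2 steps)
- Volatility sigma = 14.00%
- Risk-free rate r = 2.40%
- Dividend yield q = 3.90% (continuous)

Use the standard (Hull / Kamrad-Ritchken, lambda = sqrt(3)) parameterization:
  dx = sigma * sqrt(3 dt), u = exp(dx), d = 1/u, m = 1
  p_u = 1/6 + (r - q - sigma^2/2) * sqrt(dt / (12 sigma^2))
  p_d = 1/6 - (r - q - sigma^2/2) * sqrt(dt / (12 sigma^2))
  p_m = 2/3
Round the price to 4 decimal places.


dt = T/N = 0.250000; dx = sigma*sqrt(3*dt) = 0.121244
u = exp(dx) = 1.128900; d = 1/u = 0.885818
p_u = 0.141098, p_m = 0.666667, p_d = 0.192235
Discount per step: exp(-r*dt) = 0.994018
Stock lattice S(k, j) with j the centered position index:
  k=0: S(0,+0) = 97.4800
  k=1: S(1,-1) = 86.3496; S(1,+0) = 97.4800; S(1,+1) = 110.0452
  k=2: S(2,-2) = 76.4900; S(2,-1) = 86.3496; S(2,+0) = 97.4800; S(2,+1) = 110.0452; S(2,+2) = 124.2300
Terminal payoffs V(N, j) = max(K - S_T, 0):
  V(2,-2) = 23.579992; V(2,-1) = 13.720443; V(2,+0) = 2.590000; V(2,+1) = 0.000000; V(2,+2) = 0.000000
Backward induction: V(k, j) = exp(-r*dt) * [p_u * V(k+1, j+1) + p_m * V(k+1, j) + p_d * V(k+1, j-1)]
  V(1,-1) = exp(-r*dt) * [p_u*2.590000 + p_m*13.720443 + p_d*23.579992] = 13.961288
  V(1,+0) = exp(-r*dt) * [p_u*0.000000 + p_m*2.590000 + p_d*13.720443] = 4.338110
  V(1,+1) = exp(-r*dt) * [p_u*0.000000 + p_m*0.000000 + p_d*2.590000] = 0.494910
  V(0,+0) = exp(-r*dt) * [p_u*0.494910 + p_m*4.338110 + p_d*13.961288] = 5.611980

Answer: Price = V(0,0) = 5.6120


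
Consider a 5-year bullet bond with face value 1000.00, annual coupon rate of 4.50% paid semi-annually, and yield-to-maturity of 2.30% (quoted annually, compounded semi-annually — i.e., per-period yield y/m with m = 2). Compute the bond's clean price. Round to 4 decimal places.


Answer: Price = 1103.3510

Derivation:
Coupon per period c = face * coupon_rate / m = 22.500000
Periods per year m = 2; per-period yield y/m = 0.011500
Number of cashflows N = 10
Cashflows (t years, CF_t, discount factor 1/(1+y/m)^(m*t), PV):
  t = 0.5000: CF_t = 22.500000, DF = 0.988631, PV = 22.244192
  t = 1.0000: CF_t = 22.500000, DF = 0.977391, PV = 21.991292
  t = 1.5000: CF_t = 22.500000, DF = 0.966279, PV = 21.741267
  t = 2.0000: CF_t = 22.500000, DF = 0.955293, PV = 21.494085
  t = 2.5000: CF_t = 22.500000, DF = 0.944432, PV = 21.249714
  t = 3.0000: CF_t = 22.500000, DF = 0.933694, PV = 21.008120
  t = 3.5000: CF_t = 22.500000, DF = 0.923079, PV = 20.769274
  t = 4.0000: CF_t = 22.500000, DF = 0.912584, PV = 20.533143
  t = 4.5000: CF_t = 22.500000, DF = 0.902209, PV = 20.299696
  t = 5.0000: CF_t = 1022.500000, DF = 0.891951, PV = 912.020175
Price P = sum_t PV_t = 1103.350958


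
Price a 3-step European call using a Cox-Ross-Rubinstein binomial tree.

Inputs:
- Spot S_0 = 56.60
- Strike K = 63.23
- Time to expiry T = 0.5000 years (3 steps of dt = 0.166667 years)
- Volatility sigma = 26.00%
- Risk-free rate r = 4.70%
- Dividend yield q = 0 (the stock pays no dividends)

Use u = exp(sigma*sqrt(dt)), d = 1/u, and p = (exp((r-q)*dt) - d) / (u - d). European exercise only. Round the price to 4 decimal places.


Answer: Price = V(0,0) = 1.8960

Derivation:
dt = T/N = 0.166667
u = exp(sigma*sqrt(dt)) = 1.111983; d = 1/u = 0.899295
p = (exp((r-q)*dt) - d) / (u - d) = 0.510464
Discount per step: exp(-r*dt) = 0.992197
Stock lattice S(k, i) with i counting down-moves:
  k=0: S(0,0) = 56.6000
  k=1: S(1,0) = 62.9382; S(1,1) = 50.9001
  k=2: S(2,0) = 69.9862; S(2,1) = 56.6000; S(2,2) = 45.7742
  k=3: S(3,0) = 77.8234; S(3,1) = 62.9382; S(3,2) = 50.9001; S(3,3) = 41.1645
Terminal payoffs V(N, i) = max(S_T - K, 0):
  V(3,0) = 14.593438; V(3,1) = 0.000000; V(3,2) = 0.000000; V(3,3) = 0.000000
Backward induction: V(k, i) = exp(-r*dt) * [p * V(k+1, i) + (1-p) * V(k+1, i+1)].
  V(2,0) = exp(-r*dt) * [p*14.593438 + (1-p)*0.000000] = 7.391293
  V(2,1) = exp(-r*dt) * [p*0.000000 + (1-p)*0.000000] = 0.000000
  V(2,2) = exp(-r*dt) * [p*0.000000 + (1-p)*0.000000] = 0.000000
  V(1,0) = exp(-r*dt) * [p*7.391293 + (1-p)*0.000000] = 3.743546
  V(1,1) = exp(-r*dt) * [p*0.000000 + (1-p)*0.000000] = 0.000000
  V(0,0) = exp(-r*dt) * [p*3.743546 + (1-p)*0.000000] = 1.896033


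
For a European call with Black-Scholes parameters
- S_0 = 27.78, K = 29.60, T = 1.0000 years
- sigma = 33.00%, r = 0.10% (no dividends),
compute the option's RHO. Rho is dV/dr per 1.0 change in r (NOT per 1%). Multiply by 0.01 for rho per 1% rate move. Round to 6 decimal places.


Answer: Rho = 10.691760

Derivation:
d1 = -0.0242667394; d2 = -0.3542667394
phi(d1) = 0.3988248342; exp(-qT) = 1.0000000000; exp(-rT) = 0.9990004998
N(d2) = 0.3615694958
Rho = K*T*exp(-rT)*N(d2) = 29.6000 * 1.0000 * 0.9990004998 * 0.3615694958 = 10.691760


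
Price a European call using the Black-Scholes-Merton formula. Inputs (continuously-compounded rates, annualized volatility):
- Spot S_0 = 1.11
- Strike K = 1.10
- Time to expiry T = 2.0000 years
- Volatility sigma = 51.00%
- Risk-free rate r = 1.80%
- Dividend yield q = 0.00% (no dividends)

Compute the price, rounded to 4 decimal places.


d1 = (ln(S/K) + (r - q + 0.5*sigma^2) * T) / (sigma * sqrt(T)) = 0.42308533
d2 = d1 - sigma * sqrt(T) = -0.29816359
exp(-rT) = 0.96464029; exp(-qT) = 1.00000000
C = S_0 * exp(-qT) * N(d1) - K * exp(-rT) * N(d2)
N(d1) = 0.66388350; N(d2) = 0.38278916
C = 1.1100 * 1.00000000 * 0.66388350 - 1.1000 * 0.96464029 * 0.38278916 = 0.3307

Answer: Price = 0.3307


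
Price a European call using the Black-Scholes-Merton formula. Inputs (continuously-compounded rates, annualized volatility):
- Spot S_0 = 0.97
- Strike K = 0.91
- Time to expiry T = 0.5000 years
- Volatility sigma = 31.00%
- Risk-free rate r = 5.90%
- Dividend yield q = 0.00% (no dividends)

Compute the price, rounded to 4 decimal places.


d1 = (ln(S/K) + (r - q + 0.5*sigma^2) * T) / (sigma * sqrt(T)) = 0.53546903
d2 = d1 - sigma * sqrt(T) = 0.31626593
exp(-rT) = 0.97093088; exp(-qT) = 1.00000000
C = S_0 * exp(-qT) * N(d1) - K * exp(-rT) * N(d2)
N(d1) = 0.70383722; N(d2) = 0.62409966
C = 0.9700 * 1.00000000 * 0.70383722 - 0.9100 * 0.97093088 * 0.62409966 = 0.1313

Answer: Price = 0.1313


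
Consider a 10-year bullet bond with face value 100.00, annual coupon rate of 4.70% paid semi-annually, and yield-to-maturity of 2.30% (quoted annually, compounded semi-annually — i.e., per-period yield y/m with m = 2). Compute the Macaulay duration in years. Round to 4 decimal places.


Answer: Macaulay duration = 8.2992 years

Derivation:
Coupon per period c = face * coupon_rate / m = 2.350000
Periods per year m = 2; per-period yield y/m = 0.011500
Number of cashflows N = 20
Cashflows (t years, CF_t, discount factor 1/(1+y/m)^(m*t), PV):
  t = 0.5000: CF_t = 2.350000, DF = 0.988631, PV = 2.323282
  t = 1.0000: CF_t = 2.350000, DF = 0.977391, PV = 2.296868
  t = 1.5000: CF_t = 2.350000, DF = 0.966279, PV = 2.270755
  t = 2.0000: CF_t = 2.350000, DF = 0.955293, PV = 2.244938
  t = 2.5000: CF_t = 2.350000, DF = 0.944432, PV = 2.219415
  t = 3.0000: CF_t = 2.350000, DF = 0.933694, PV = 2.194181
  t = 3.5000: CF_t = 2.350000, DF = 0.923079, PV = 2.169235
  t = 4.0000: CF_t = 2.350000, DF = 0.912584, PV = 2.144573
  t = 4.5000: CF_t = 2.350000, DF = 0.902209, PV = 2.120190
  t = 5.0000: CF_t = 2.350000, DF = 0.891951, PV = 2.096085
  t = 5.5000: CF_t = 2.350000, DF = 0.881810, PV = 2.072255
  t = 6.0000: CF_t = 2.350000, DF = 0.871785, PV = 2.048695
  t = 6.5000: CF_t = 2.350000, DF = 0.861873, PV = 2.025402
  t = 7.0000: CF_t = 2.350000, DF = 0.852075, PV = 2.002375
  t = 7.5000: CF_t = 2.350000, DF = 0.842387, PV = 1.979610
  t = 8.0000: CF_t = 2.350000, DF = 0.832810, PV = 1.957103
  t = 8.5000: CF_t = 2.350000, DF = 0.823341, PV = 1.934852
  t = 9.0000: CF_t = 2.350000, DF = 0.813981, PV = 1.912854
  t = 9.5000: CF_t = 2.350000, DF = 0.804726, PV = 1.891107
  t = 10.0000: CF_t = 102.350000, DF = 0.795577, PV = 81.427313
Price P = sum_t PV_t = 121.331088
Macaulay numerator sum_t t * PV_t:
  t * PV_t at t = 0.5000: 1.161641
  t * PV_t at t = 1.0000: 2.296868
  t * PV_t at t = 1.5000: 3.406132
  t * PV_t at t = 2.0000: 4.489876
  t * PV_t at t = 2.5000: 5.548536
  t * PV_t at t = 3.0000: 6.582544
  t * PV_t at t = 3.5000: 7.592323
  t * PV_t at t = 4.0000: 8.578291
  t * PV_t at t = 4.5000: 9.540857
  t * PV_t at t = 5.0000: 10.480427
  t * PV_t at t = 5.5000: 11.397400
  t * PV_t at t = 6.0000: 12.292167
  t * PV_t at t = 6.5000: 13.165116
  t * PV_t at t = 7.0000: 14.016626
  t * PV_t at t = 7.5000: 14.847072
  t * PV_t at t = 8.0000: 15.656823
  t * PV_t at t = 8.5000: 16.446243
  t * PV_t at t = 9.0000: 17.215689
  t * PV_t at t = 9.5000: 17.965513
  t * PV_t at t = 10.0000: 814.273132
Macaulay duration D = (sum_t t * PV_t) / P = 1006.953278 / 121.331088 = 8.299219


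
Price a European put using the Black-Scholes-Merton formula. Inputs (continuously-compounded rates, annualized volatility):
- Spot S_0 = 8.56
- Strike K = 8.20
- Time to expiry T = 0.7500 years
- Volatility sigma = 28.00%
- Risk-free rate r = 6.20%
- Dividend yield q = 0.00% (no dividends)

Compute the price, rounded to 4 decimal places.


Answer: Price = 0.4773

Derivation:
d1 = (ln(S/K) + (r - q + 0.5*sigma^2) * T) / (sigma * sqrt(T)) = 0.49019527
d2 = d1 - sigma * sqrt(T) = 0.24770816
exp(-rT) = 0.95456456; exp(-qT) = 1.00000000
P = K * exp(-rT) * N(-d2) - S_0 * exp(-qT) * N(-d1)
N(-d1) = 0.31199786; N(-d2) = 0.40218011
P = 8.2000 * 0.95456456 * 0.40218011 - 8.5600 * 1.00000000 * 0.31199786 = 0.4773


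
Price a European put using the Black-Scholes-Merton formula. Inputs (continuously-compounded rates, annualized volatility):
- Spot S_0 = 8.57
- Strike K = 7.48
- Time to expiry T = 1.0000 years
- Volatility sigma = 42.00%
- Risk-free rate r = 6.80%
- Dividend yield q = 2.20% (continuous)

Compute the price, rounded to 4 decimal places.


d1 = (ln(S/K) + (r - q + 0.5*sigma^2) * T) / (sigma * sqrt(T)) = 0.64341653
d2 = d1 - sigma * sqrt(T) = 0.22341653
exp(-rT) = 0.93426047; exp(-qT) = 0.97824024
P = K * exp(-rT) * N(-d2) - S_0 * exp(-qT) * N(-d1)
N(-d1) = 0.25997693; N(-d2) = 0.41160567
P = 7.4800 * 0.93426047 * 0.41160567 - 8.5700 * 0.97824024 * 0.25997693 = 0.6969

Answer: Price = 0.6969


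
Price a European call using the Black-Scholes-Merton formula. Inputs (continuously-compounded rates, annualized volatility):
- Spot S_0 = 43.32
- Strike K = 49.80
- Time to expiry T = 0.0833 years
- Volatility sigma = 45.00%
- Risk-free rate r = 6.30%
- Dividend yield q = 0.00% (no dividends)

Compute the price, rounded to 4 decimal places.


d1 = (ln(S/K) + (r - q + 0.5*sigma^2) * T) / (sigma * sqrt(T)) = -0.96797536
d2 = d1 - sigma * sqrt(T) = -1.09785319
exp(-rT) = 0.99476585; exp(-qT) = 1.00000000
C = S_0 * exp(-qT) * N(d1) - K * exp(-rT) * N(d2)
N(d1) = 0.16652834; N(d2) = 0.13613430
C = 43.3200 * 1.00000000 * 0.16652834 - 49.8000 * 0.99476585 * 0.13613430 = 0.4700

Answer: Price = 0.4700


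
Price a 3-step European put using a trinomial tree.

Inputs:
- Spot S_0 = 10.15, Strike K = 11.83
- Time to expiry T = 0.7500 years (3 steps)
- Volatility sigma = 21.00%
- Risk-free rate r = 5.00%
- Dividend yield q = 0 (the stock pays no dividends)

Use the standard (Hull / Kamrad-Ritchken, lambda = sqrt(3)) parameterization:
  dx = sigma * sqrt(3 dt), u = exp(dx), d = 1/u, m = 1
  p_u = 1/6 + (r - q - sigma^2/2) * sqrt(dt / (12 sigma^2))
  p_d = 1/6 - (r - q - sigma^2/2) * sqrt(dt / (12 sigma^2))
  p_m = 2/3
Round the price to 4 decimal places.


dt = T/N = 0.250000; dx = sigma*sqrt(3*dt) = 0.181865
u = exp(dx) = 1.199453; d = 1/u = 0.833714
p_u = 0.185877, p_m = 0.666667, p_d = 0.147456
Discount per step: exp(-r*dt) = 0.987578
Stock lattice S(k, j) with j the centered position index:
  k=0: S(0,+0) = 10.1500
  k=1: S(1,-1) = 8.4622; S(1,+0) = 10.1500; S(1,+1) = 12.1744
  k=2: S(2,-2) = 7.0550; S(2,-1) = 8.4622; S(2,+0) = 10.1500; S(2,+1) = 12.1744; S(2,+2) = 14.6027
  k=3: S(3,-3) = 5.8819; S(3,-2) = 7.0550; S(3,-1) = 8.4622; S(3,+0) = 10.1500; S(3,+1) = 12.1744; S(3,+2) = 14.6027; S(3,+3) = 17.5152
Terminal payoffs V(N, j) = max(K - S_T, 0):
  V(3,-3) = 5.948113; V(3,-2) = 4.774954; V(3,-1) = 3.367807; V(3,+0) = 1.680000; V(3,+1) = 0.000000; V(3,+2) = 0.000000; V(3,+3) = 0.000000
Backward induction: V(k, j) = exp(-r*dt) * [p_u * V(k+1, j+1) + p_m * V(k+1, j) + p_d * V(k+1, j-1)]
  V(2,-2) = exp(-r*dt) * [p_u*3.367807 + p_m*4.774954 + p_d*5.948113] = 4.628172
  V(2,-1) = exp(-r*dt) * [p_u*1.680000 + p_m*3.367807 + p_d*4.774954] = 3.221058
  V(2,+0) = exp(-r*dt) * [p_u*0.000000 + p_m*1.680000 + p_d*3.367807] = 1.596522
  V(2,+1) = exp(-r*dt) * [p_u*0.000000 + p_m*0.000000 + p_d*1.680000] = 0.244649
  V(2,+2) = exp(-r*dt) * [p_u*0.000000 + p_m*0.000000 + p_d*0.000000] = 0.000000
  V(1,-1) = exp(-r*dt) * [p_u*1.596522 + p_m*3.221058 + p_d*4.628172] = 3.087742
  V(1,+0) = exp(-r*dt) * [p_u*0.244649 + p_m*1.596522 + p_d*3.221058] = 1.565100
  V(1,+1) = exp(-r*dt) * [p_u*0.000000 + p_m*0.244649 + p_d*1.596522] = 0.393566
  V(0,+0) = exp(-r*dt) * [p_u*0.393566 + p_m*1.565100 + p_d*3.087742] = 1.552335

Answer: Price = V(0,0) = 1.5523


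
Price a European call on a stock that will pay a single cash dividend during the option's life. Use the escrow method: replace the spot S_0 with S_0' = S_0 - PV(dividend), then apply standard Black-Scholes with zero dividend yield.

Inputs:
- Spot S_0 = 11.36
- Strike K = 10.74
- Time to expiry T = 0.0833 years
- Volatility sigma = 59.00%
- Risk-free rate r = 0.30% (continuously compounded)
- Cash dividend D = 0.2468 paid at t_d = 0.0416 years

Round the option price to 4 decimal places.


Answer: Price = 0.9443

Derivation:
PV(D) = D * exp(-r * t_d) = 0.2468 * 0.99987521 = 0.24676920
S_0' = S_0 - PV(D) = 11.3600 - 0.24676920 = 11.11323080
d1 = (ln(S_0'/K) + (r + sigma^2/2)*T) / (sigma*sqrt(T)) = 0.28722289
d2 = d1 - sigma*sqrt(T) = 0.11693863
exp(-rT) = 0.99975013
N(d1) = 0.61302917; N(d2) = 0.54654566
C = S_0' * N(d1) - K * exp(-rT) * N(d2) = 11.11323080 * 0.61302917 - 10.7400 * 0.99975013 * 0.54654566 = 0.9443


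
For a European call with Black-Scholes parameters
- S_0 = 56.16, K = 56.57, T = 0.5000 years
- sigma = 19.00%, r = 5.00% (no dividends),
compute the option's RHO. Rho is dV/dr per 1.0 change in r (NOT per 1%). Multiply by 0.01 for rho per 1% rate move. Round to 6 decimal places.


Answer: Rho = 14.505572

Derivation:
d1 = 0.1991134569; d2 = 0.0647631685
phi(d1) = 0.3911118817; exp(-qT) = 1.0000000000; exp(-rT) = 0.9753099120
N(d2) = 0.5258187164
Rho = K*T*exp(-rT)*N(d2) = 56.5700 * 0.5000 * 0.9753099120 * 0.5258187164 = 14.505572


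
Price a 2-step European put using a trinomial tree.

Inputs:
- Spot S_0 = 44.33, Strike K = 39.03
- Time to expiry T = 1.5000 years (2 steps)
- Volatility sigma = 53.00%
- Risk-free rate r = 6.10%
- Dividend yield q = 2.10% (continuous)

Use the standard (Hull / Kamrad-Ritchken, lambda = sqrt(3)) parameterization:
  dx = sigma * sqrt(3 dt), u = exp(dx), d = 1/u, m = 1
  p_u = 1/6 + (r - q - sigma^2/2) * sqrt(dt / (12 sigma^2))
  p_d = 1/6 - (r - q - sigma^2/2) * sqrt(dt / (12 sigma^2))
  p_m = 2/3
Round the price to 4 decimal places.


Answer: Price = V(0,0) = 6.2053

Derivation:
dt = T/N = 0.750000; dx = sigma*sqrt(3*dt) = 0.795000
u = exp(dx) = 2.214441; d = 1/u = 0.451581
p_u = 0.119285, p_m = 0.666667, p_d = 0.214049
Discount per step: exp(-r*dt) = 0.955281
Stock lattice S(k, j) with j the centered position index:
  k=0: S(0,+0) = 44.3300
  k=1: S(1,-1) = 20.0186; S(1,+0) = 44.3300; S(1,+1) = 98.1662
  k=2: S(2,-2) = 9.0400; S(2,-1) = 20.0186; S(2,+0) = 44.3300; S(2,+1) = 98.1662; S(2,+2) = 217.3832
Terminal payoffs V(N, j) = max(K - S_T, 0):
  V(2,-2) = 29.989978; V(2,-1) = 19.011404; V(2,+0) = 0.000000; V(2,+1) = 0.000000; V(2,+2) = 0.000000
Backward induction: V(k, j) = exp(-r*dt) * [p_u * V(k+1, j+1) + p_m * V(k+1, j) + p_d * V(k+1, j-1)]
  V(1,-1) = exp(-r*dt) * [p_u*0.000000 + p_m*19.011404 + p_d*29.989978] = 18.239735
  V(1,+0) = exp(-r*dt) * [p_u*0.000000 + p_m*0.000000 + p_d*19.011404] = 3.887388
  V(1,+1) = exp(-r*dt) * [p_u*0.000000 + p_m*0.000000 + p_d*0.000000] = 0.000000
  V(0,+0) = exp(-r*dt) * [p_u*0.000000 + p_m*3.887388 + p_d*18.239735] = 6.205298


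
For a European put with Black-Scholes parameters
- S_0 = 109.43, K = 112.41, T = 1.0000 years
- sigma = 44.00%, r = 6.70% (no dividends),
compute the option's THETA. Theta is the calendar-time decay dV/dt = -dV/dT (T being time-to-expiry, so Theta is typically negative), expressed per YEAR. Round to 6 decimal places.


Answer: Theta = -5.267770

Derivation:
d1 = 0.3112094863; d2 = -0.1287905137
phi(d1) = 0.3800835411; exp(-qT) = 1.0000000000; exp(-rT) = 0.9351952013
Theta = -S*exp(-qT)*phi(d1)*sigma/(2*sqrt(T)) + r*K*exp(-rT)*N(-d2) - q*S*exp(-qT)*N(-d1)
N(-d1) = 0.3778206859; N(-d2) = 0.5512382940; sqrt(T) = 1.0000000000
Term 1 = -109.4300 * 1.0000000000 * 0.3800835411 * 0.4400 / (2 * 1.0000000000) = -9.1503592186
Term 2 = 0.0670 * 112.4100 * 0.9351952013 * 0.5512382940 = 3.8825888248
Term 3 = 0 (no dividend yield, q = 0)
Theta = -9.1503592186 + (3.8825888248) + (0.0000000000) = -5.267770


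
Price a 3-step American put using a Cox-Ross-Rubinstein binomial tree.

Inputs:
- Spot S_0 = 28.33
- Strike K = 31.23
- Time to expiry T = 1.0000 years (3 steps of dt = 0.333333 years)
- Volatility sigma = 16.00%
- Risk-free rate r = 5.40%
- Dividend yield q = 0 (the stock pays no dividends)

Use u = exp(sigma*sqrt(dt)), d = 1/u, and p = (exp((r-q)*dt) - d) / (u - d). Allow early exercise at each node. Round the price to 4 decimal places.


dt = T/N = 0.333333
u = exp(sigma*sqrt(dt)) = 1.096777; d = 1/u = 0.911762
p = (exp((r-q)*dt) - d) / (u - d) = 0.575093
Discount per step: exp(-r*dt) = 0.982161
Stock lattice S(k, i) with i counting down-moves:
  k=0: S(0,0) = 28.3300
  k=1: S(1,0) = 31.0717; S(1,1) = 25.8302
  k=2: S(2,0) = 34.0787; S(2,1) = 28.3300; S(2,2) = 23.5510
  k=3: S(3,0) = 37.3768; S(3,1) = 31.0717; S(3,2) = 25.8302; S(3,3) = 21.4729
Terminal payoffs V(N, i) = max(K - S_T, 0):
  V(3,0) = 0.000000; V(3,1) = 0.158302; V(3,2) = 5.399776; V(3,3) = 9.757068
Backward induction: V(k, i) = exp(-r*dt) * [p * V(k+1, i) + (1-p) * V(k+1, i+1)]; then take max(V_cont, immediate exercise) for American.
  V(2,0) = exp(-r*dt) * [p*0.000000 + (1-p)*0.158302] = 0.066064; exercise = 0.000000; V(2,0) = max -> 0.066064
  V(2,1) = exp(-r*dt) * [p*0.158302 + (1-p)*5.399776] = 2.342889; exercise = 2.900000; V(2,1) = max -> 2.900000
  V(2,2) = exp(-r*dt) * [p*5.399776 + (1-p)*9.757068] = 7.121867; exercise = 7.678978; V(2,2) = max -> 7.678978
  V(1,0) = exp(-r*dt) * [p*0.066064 + (1-p)*2.900000] = 1.247565; exercise = 0.158302; V(1,0) = max -> 1.247565
  V(1,1) = exp(-r*dt) * [p*2.900000 + (1-p)*7.678978] = 4.842665; exercise = 5.399776; V(1,1) = max -> 5.399776
  V(0,0) = exp(-r*dt) * [p*1.247565 + (1-p)*5.399776] = 2.958141; exercise = 2.900000; V(0,0) = max -> 2.958141

Answer: Price = V(0,0) = 2.9581


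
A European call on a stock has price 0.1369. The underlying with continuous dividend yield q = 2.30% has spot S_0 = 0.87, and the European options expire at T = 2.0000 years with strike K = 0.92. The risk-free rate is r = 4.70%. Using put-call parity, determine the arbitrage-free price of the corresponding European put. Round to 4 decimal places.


Put-call parity: C - P = S_0 * exp(-qT) - K * exp(-rT).
S_0 * exp(-qT) = 0.8700 * 0.95504196 = 0.83088651
K * exp(-rT) = 0.9200 * 0.91028276 = 0.83746014
P = C - S*exp(-qT) + K*exp(-rT)
P = 0.1369 - 0.83088651 + 0.83746014 = 0.1435

Answer: Put price = 0.1435


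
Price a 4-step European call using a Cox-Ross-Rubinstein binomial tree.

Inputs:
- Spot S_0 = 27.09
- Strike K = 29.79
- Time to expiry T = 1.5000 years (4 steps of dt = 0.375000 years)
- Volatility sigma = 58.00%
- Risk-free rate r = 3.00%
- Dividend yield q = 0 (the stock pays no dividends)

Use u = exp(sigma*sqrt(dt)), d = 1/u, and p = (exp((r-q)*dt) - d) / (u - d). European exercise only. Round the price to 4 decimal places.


dt = T/N = 0.375000
u = exp(sigma*sqrt(dt)) = 1.426432; d = 1/u = 0.701050
p = (exp((r-q)*dt) - d) / (u - d) = 0.427724
Discount per step: exp(-r*dt) = 0.988813
Stock lattice S(k, i) with i counting down-moves:
  k=0: S(0,0) = 27.0900
  k=1: S(1,0) = 38.6420; S(1,1) = 18.9914
  k=2: S(2,0) = 55.1202; S(2,1) = 27.0900; S(2,2) = 13.3140
  k=3: S(3,0) = 78.6252; S(3,1) = 38.6420; S(3,2) = 18.9914; S(3,3) = 9.3337
  k=4: S(4,0) = 112.1535; S(4,1) = 55.1202; S(4,2) = 27.0900; S(4,3) = 13.3140; S(4,4) = 6.5434
Terminal payoffs V(N, i) = max(S_T - K, 0):
  V(4,0) = 82.363527; V(4,1) = 25.330224; V(4,2) = 0.000000; V(4,3) = 0.000000; V(4,4) = 0.000000
Backward induction: V(k, i) = exp(-r*dt) * [p * V(k+1, i) + (1-p) * V(k+1, i+1)].
  V(3,0) = exp(-r*dt) * [p*82.363527 + (1-p)*25.330224] = 49.168494
  V(3,1) = exp(-r*dt) * [p*25.330224 + (1-p)*0.000000] = 10.713153
  V(3,2) = exp(-r*dt) * [p*0.000000 + (1-p)*0.000000] = 0.000000
  V(3,3) = exp(-r*dt) * [p*0.000000 + (1-p)*0.000000] = 0.000000
  V(2,0) = exp(-r*dt) * [p*49.168494 + (1-p)*10.713153] = 26.857589
  V(2,1) = exp(-r*dt) * [p*10.713153 + (1-p)*0.000000] = 4.531016
  V(2,2) = exp(-r*dt) * [p*0.000000 + (1-p)*0.000000] = 0.000000
  V(1,0) = exp(-r*dt) * [p*26.857589 + (1-p)*4.531016] = 13.923118
  V(1,1) = exp(-r*dt) * [p*4.531016 + (1-p)*0.000000] = 1.916346
  V(0,0) = exp(-r*dt) * [p*13.923118 + (1-p)*1.916346] = 6.973046

Answer: Price = V(0,0) = 6.9730


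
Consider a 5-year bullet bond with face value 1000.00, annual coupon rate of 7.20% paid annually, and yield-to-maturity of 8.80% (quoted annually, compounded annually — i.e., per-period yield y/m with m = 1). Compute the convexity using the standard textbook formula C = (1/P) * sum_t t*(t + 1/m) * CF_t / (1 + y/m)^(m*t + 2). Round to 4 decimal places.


Coupon per period c = face * coupon_rate / m = 72.000000
Periods per year m = 1; per-period yield y/m = 0.088000
Number of cashflows N = 5
Cashflows (t years, CF_t, discount factor 1/(1+y/m)^(m*t), PV):
  t = 1.0000: CF_t = 72.000000, DF = 0.919118, PV = 66.176471
  t = 2.0000: CF_t = 72.000000, DF = 0.844777, PV = 60.823962
  t = 3.0000: CF_t = 72.000000, DF = 0.776450, PV = 55.904377
  t = 4.0000: CF_t = 72.000000, DF = 0.713649, PV = 51.382699
  t = 5.0000: CF_t = 1072.000000, DF = 0.655927, PV = 703.153768
Price P = sum_t PV_t = 937.441277
Convexity numerator sum_t t*(t + 1/m) * CF_t / (1+y/m)^(m*t + 2):
  t = 1.0000: term = 111.808754
  t = 2.0000: term = 308.296195
  t = 3.0000: term = 566.720948
  t = 4.0000: term = 868.138706
  t = 5.0000: term = 17820.249183
Convexity = (1/P) * sum = 19675.213786 / 937.441277 = 20.988209

Answer: Convexity = 20.9882


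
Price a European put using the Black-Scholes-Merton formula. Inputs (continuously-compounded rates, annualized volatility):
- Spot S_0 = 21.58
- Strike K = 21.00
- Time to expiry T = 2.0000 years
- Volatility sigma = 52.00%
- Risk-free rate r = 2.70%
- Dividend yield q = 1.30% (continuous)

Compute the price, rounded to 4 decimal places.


Answer: Price = 5.3211

Derivation:
d1 = (ln(S/K) + (r - q + 0.5*sigma^2) * T) / (sigma * sqrt(T)) = 0.44281817
d2 = d1 - sigma * sqrt(T) = -0.29257288
exp(-rT) = 0.94743211; exp(-qT) = 0.97433509
P = K * exp(-rT) * N(-d2) - S_0 * exp(-qT) * N(-d1)
N(-d1) = 0.32894863; N(-d2) = 0.61507568
P = 21.0000 * 0.94743211 * 0.61507568 - 21.5800 * 0.97433509 * 0.32894863 = 5.3211


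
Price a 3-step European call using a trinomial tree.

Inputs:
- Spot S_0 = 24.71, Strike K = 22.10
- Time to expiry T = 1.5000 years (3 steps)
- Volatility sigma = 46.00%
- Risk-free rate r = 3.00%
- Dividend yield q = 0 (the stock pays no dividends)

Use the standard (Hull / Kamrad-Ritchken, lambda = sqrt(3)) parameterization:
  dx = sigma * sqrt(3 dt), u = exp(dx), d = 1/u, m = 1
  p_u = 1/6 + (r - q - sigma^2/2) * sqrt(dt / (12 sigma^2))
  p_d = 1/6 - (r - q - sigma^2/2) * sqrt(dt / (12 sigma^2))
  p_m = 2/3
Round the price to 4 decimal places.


dt = T/N = 0.500000; dx = sigma*sqrt(3*dt) = 0.563383
u = exp(dx) = 1.756604; d = 1/u = 0.569280
p_u = 0.133031, p_m = 0.666667, p_d = 0.200303
Discount per step: exp(-r*dt) = 0.985112
Stock lattice S(k, j) with j the centered position index:
  k=0: S(0,+0) = 24.7100
  k=1: S(1,-1) = 14.0669; S(1,+0) = 24.7100; S(1,+1) = 43.4057
  k=2: S(2,-2) = 8.0080; S(2,-1) = 14.0669; S(2,+0) = 24.7100; S(2,+1) = 43.4057; S(2,+2) = 76.2466
  k=3: S(3,-3) = 4.5588; S(3,-2) = 8.0080; S(3,-1) = 14.0669; S(3,+0) = 24.7100; S(3,+1) = 43.4057; S(3,+2) = 76.2466; S(3,+3) = 133.9352
Terminal payoffs V(N, j) = max(S_T - K, 0):
  V(3,-3) = 0.000000; V(3,-2) = 0.000000; V(3,-1) = 0.000000; V(3,+0) = 2.610000; V(3,+1) = 21.305695; V(3,+2) = 54.146636; V(3,+3) = 111.835179
Backward induction: V(k, j) = exp(-r*dt) * [p_u * V(k+1, j+1) + p_m * V(k+1, j) + p_d * V(k+1, j-1)]
  V(2,-2) = exp(-r*dt) * [p_u*0.000000 + p_m*0.000000 + p_d*0.000000] = 0.000000
  V(2,-1) = exp(-r*dt) * [p_u*2.610000 + p_m*0.000000 + p_d*0.000000] = 0.342040
  V(2,+0) = exp(-r*dt) * [p_u*21.305695 + p_m*2.610000 + p_d*0.000000] = 4.506206
  V(2,+1) = exp(-r*dt) * [p_u*54.146636 + p_m*21.305695 + p_d*2.610000] = 21.603253
  V(2,+2) = exp(-r*dt) * [p_u*111.835179 + p_m*54.146636 + p_d*21.305695] = 54.420385
  V(1,-1) = exp(-r*dt) * [p_u*4.506206 + p_m*0.342040 + p_d*0.000000] = 0.815170
  V(1,+0) = exp(-r*dt) * [p_u*21.603253 + p_m*4.506206 + p_d*0.342040] = 5.858009
  V(1,+1) = exp(-r*dt) * [p_u*54.420385 + p_m*21.603253 + p_d*4.506206] = 22.208707
  V(0,+0) = exp(-r*dt) * [p_u*22.208707 + p_m*5.858009 + p_d*0.815170] = 6.918497

Answer: Price = V(0,0) = 6.9185


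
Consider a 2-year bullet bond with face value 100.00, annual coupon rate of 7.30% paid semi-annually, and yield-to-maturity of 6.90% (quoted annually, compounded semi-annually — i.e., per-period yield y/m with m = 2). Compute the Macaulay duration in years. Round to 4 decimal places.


Answer: Macaulay duration = 1.8972 years

Derivation:
Coupon per period c = face * coupon_rate / m = 3.650000
Periods per year m = 2; per-period yield y/m = 0.034500
Number of cashflows N = 4
Cashflows (t years, CF_t, discount factor 1/(1+y/m)^(m*t), PV):
  t = 0.5000: CF_t = 3.650000, DF = 0.966651, PV = 3.528275
  t = 1.0000: CF_t = 3.650000, DF = 0.934413, PV = 3.410609
  t = 1.5000: CF_t = 3.650000, DF = 0.903251, PV = 3.296867
  t = 2.0000: CF_t = 103.650000, DF = 0.873128, PV = 90.499739
Price P = sum_t PV_t = 100.735489
Macaulay numerator sum_t t * PV_t:
  t * PV_t at t = 0.5000: 1.764137
  t * PV_t at t = 1.0000: 3.410609
  t * PV_t at t = 1.5000: 4.945300
  t * PV_t at t = 2.0000: 180.999478
Macaulay duration D = (sum_t t * PV_t) / P = 191.119524 / 100.735489 = 1.897241


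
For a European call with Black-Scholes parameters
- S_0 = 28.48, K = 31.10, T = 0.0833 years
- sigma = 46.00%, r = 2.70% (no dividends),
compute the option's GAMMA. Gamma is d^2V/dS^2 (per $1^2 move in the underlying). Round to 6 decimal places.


Answer: Gamma = 0.089198

Derivation:
d1 = -0.5795508721; d2 = -0.7123148732
phi(d1) = 0.3372677547; exp(-qT) = 1.0000000000; exp(-rT) = 0.9977534273
Gamma = exp(-qT) * phi(d1) / (S * sigma * sqrt(T)) = 1.0000000000 * 0.3372677547 / (28.4800 * 0.4600 * 0.2886173938) = 0.089198


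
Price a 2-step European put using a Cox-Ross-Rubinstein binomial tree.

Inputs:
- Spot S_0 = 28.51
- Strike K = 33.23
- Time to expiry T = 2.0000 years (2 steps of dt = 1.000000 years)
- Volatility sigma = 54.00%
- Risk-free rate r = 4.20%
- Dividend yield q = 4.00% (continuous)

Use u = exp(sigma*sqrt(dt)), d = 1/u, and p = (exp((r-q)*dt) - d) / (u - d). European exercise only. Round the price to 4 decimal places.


Answer: Price = V(0,0) = 10.6176

Derivation:
dt = T/N = 1.000000
u = exp(sigma*sqrt(dt)) = 1.716007; d = 1/u = 0.582748
p = (exp((r-q)*dt) - d) / (u - d) = 0.369954
Discount per step: exp(-r*dt) = 0.958870
Stock lattice S(k, i) with i counting down-moves:
  k=0: S(0,0) = 28.5100
  k=1: S(1,0) = 48.9234; S(1,1) = 16.6142
  k=2: S(2,0) = 83.9528; S(2,1) = 28.5100; S(2,2) = 9.6819
Terminal payoffs V(N, i) = max(K - S_T, 0):
  V(2,0) = 0.000000; V(2,1) = 4.720000; V(2,2) = 23.548132
Backward induction: V(k, i) = exp(-r*dt) * [p * V(k+1, i) + (1-p) * V(k+1, i+1)].
  V(1,0) = exp(-r*dt) * [p*0.000000 + (1-p)*4.720000] = 2.851503
  V(1,1) = exp(-r*dt) * [p*4.720000 + (1-p)*23.548132] = 15.900540
  V(0,0) = exp(-r*dt) * [p*2.851503 + (1-p)*15.900540] = 10.617560


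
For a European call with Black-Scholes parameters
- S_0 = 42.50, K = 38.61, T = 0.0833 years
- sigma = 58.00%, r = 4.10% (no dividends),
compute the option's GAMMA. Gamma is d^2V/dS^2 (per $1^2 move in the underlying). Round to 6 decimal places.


d1 = 0.6775413431; d2 = 0.5101432547
phi(d1) = 0.3171216994; exp(-qT) = 1.0000000000; exp(-rT) = 0.9965905255
Gamma = exp(-qT) * phi(d1) / (S * sigma * sqrt(T)) = 1.0000000000 * 0.3171216994 / (42.5000 * 0.5800 * 0.2886173938) = 0.044575

Answer: Gamma = 0.044575


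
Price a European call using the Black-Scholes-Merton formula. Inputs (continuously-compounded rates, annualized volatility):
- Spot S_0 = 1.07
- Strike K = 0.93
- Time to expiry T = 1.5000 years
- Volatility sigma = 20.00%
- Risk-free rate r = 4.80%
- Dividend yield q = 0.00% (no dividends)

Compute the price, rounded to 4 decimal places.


Answer: Price = 0.2297

Derivation:
d1 = (ln(S/K) + (r - q + 0.5*sigma^2) * T) / (sigma * sqrt(T)) = 0.98889714
d2 = d1 - sigma * sqrt(T) = 0.74394817
exp(-rT) = 0.93053090; exp(-qT) = 1.00000000
C = S_0 * exp(-qT) * N(d1) - K * exp(-rT) * N(d2)
N(d1) = 0.83864327; N(d2) = 0.77154608
C = 1.0700 * 1.00000000 * 0.83864327 - 0.9300 * 0.93053090 * 0.77154608 = 0.2297
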